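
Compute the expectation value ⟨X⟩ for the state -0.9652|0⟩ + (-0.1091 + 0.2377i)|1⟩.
0.2106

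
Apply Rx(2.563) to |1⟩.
-0.9584i|0⟩ + 0.2853|1⟩

Rx(2.563) = [[cos(θ/2), −i·sin(θ/2)], [−i·sin(θ/2), cos(θ/2)]]; θ = 2.563, cos(θ/2) ≈ 0.285278, sin(θ/2) ≈ 0.958445.
With a = amp(|0⟩) = 0 and b = amp(|1⟩) = 1:
new amp(|0⟩) = (0.285278)·a + (-0.958445i)·b = -0.9584i
new amp(|1⟩) = (-0.958445i)·a + (0.285278)·b = 0.2853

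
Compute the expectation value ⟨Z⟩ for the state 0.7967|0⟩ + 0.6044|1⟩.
0.2694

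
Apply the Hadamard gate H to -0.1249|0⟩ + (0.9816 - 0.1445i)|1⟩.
(0.6058 - 0.1022i)|0⟩ + (-0.7824 + 0.1022i)|1⟩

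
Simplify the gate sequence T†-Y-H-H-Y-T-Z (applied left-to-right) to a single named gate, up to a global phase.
Z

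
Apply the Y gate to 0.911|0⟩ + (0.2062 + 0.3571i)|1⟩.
(0.3571 - 0.2062i)|0⟩ + 0.911i|1⟩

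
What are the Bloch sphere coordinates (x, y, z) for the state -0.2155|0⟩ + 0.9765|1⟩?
(-0.4209, 0, -0.9071)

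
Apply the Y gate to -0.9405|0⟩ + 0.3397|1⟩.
-0.3397i|0⟩ - 0.9405i|1⟩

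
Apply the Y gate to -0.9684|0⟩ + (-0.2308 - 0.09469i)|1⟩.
(-0.09469 + 0.2308i)|0⟩ - 0.9684i|1⟩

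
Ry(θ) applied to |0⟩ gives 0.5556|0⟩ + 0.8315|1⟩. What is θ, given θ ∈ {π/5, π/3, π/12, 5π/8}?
5π/8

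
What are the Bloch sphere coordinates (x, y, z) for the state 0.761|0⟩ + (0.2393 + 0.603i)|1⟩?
(0.3642, 0.9178, 0.1582)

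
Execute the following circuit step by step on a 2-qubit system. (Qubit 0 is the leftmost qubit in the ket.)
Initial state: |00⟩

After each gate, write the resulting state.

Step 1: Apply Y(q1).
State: i|01⟩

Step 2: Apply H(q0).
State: (1/√2)i|01⟩ + (1/√2)i|11⟩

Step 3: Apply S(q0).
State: (1/√2)i|01⟩ - 1/√2|11⟩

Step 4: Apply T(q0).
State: (1/√2)i|01⟩ + (-1/2 - (1/2)i)|11⟩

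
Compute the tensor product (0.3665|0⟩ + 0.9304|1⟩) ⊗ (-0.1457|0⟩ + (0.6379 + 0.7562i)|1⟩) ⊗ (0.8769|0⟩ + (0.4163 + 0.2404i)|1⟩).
-0.04683|000⟩ + (-0.02223 - 0.01284i)|001⟩ + (0.205 + 0.243i)|010⟩ + (0.0307 + 0.1716i)|011⟩ - 0.1189|100⟩ + (-0.05643 - 0.03259i)|101⟩ + (0.5204 + 0.617i)|110⟩ + (0.07794 + 0.4356i)|111⟩

amp(|b₁b₂…⟩) = product of the factor amplitudes for bits b₁, b₂, …; only kets whose every factor amplitude is nonzero survive.
|000⟩: (0.3665)(-0.1457)(0.8769) = -0.04683
|001⟩: (0.3665)(-0.1457)(0.4163 + 0.2404i) = (-0.02223 - 0.01284i)
|010⟩: (0.3665)(0.6379 + 0.7562i)(0.8769) = (0.205 + 0.243i)
|011⟩: (0.3665)(0.6379 + 0.7562i)(0.4163 + 0.2404i) = (0.0307 + 0.1716i)
|100⟩: (0.9304)(-0.1457)(0.8769) = -0.1189
|101⟩: (0.9304)(-0.1457)(0.4163 + 0.2404i) = (-0.05643 - 0.03259i)
|110⟩: (0.9304)(0.6379 + 0.7562i)(0.8769) = (0.5204 + 0.617i)
|111⟩: (0.9304)(0.6379 + 0.7562i)(0.4163 + 0.2404i) = (0.07794 + 0.4356i)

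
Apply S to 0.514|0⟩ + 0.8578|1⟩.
0.514|0⟩ + 0.8578i|1⟩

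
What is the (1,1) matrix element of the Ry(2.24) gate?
0.4357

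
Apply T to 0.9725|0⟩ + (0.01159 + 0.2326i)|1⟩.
0.9725|0⟩ + (-0.1563 + 0.1727i)|1⟩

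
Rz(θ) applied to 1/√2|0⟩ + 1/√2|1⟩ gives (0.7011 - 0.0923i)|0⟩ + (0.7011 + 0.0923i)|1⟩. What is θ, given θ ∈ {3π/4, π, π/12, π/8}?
π/12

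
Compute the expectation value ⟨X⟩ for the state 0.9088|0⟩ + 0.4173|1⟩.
0.7585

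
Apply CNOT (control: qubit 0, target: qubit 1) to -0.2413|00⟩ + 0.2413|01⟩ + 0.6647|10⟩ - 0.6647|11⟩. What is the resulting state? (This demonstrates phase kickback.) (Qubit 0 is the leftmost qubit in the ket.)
-0.2413|00⟩ + 0.2413|01⟩ - 0.6647|10⟩ + 0.6647|11⟩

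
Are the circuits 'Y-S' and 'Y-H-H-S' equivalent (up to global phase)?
Yes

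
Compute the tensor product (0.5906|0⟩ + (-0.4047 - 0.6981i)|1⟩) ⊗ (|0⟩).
0.5906|00⟩ + (-0.4047 - 0.6981i)|10⟩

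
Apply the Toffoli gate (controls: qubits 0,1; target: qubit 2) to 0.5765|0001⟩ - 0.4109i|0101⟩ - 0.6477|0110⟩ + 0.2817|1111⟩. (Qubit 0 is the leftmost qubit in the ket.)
0.5765|0001⟩ - 0.4109i|0101⟩ - 0.6477|0110⟩ + 0.2817|1101⟩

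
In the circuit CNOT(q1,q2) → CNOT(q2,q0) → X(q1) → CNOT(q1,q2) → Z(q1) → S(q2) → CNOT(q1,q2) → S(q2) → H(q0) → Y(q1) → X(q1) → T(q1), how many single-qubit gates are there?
8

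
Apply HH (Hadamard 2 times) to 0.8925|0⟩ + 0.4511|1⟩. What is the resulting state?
0.8925|0⟩ + 0.4511|1⟩

H² = I, so an even number of Hadamards cancels: H^2 = I and the state is unchanged.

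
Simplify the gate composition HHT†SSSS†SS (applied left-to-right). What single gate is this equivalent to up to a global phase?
T†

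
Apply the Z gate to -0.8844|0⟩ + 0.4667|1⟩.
-0.8844|0⟩ - 0.4667|1⟩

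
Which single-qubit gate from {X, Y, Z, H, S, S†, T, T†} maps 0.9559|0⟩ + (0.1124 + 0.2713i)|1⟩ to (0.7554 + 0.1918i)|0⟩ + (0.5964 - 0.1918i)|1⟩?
H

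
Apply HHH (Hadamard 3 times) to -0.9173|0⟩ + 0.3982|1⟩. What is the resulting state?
-0.3671|0⟩ - 0.9302|1⟩

H² = I, so H^3 = H: a single Hadamard. With (a, b) = (-0.9173, 0.3982), H gives ((a + b)/√2, (a − b)/√2) = (-0.3671, -0.9302).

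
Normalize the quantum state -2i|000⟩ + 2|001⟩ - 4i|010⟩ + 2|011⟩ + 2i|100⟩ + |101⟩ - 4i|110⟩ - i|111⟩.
-0.2828i|000⟩ + 0.2828|001⟩ - 0.5657i|010⟩ + 0.2828|011⟩ + 0.2828i|100⟩ + 0.1414|101⟩ - 0.5657i|110⟩ - 0.1414i|111⟩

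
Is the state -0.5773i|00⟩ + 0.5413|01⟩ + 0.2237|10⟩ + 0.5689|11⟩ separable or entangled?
Entangled

Writing the state as a|00⟩ + b|01⟩ + c|10⟩ + d|11⟩, it is a product state iff ad − bc = 0.
Here (a, b, c, d) = (-0.5773i, 0.5413, 0.2237, 0.5689): ad − bc = (-0.5773i)(0.5689) − (0.5413)(0.2237) = (-0.1211 - 0.3284i) ≠ 0, so the state is entangled.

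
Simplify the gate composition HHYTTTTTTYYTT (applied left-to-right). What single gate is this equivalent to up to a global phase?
Y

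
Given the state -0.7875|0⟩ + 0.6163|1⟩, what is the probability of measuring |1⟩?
0.3798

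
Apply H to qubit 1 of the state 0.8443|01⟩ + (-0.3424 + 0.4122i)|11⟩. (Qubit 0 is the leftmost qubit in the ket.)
0.597|00⟩ - 0.597|01⟩ + (-0.2421 + 0.2915i)|10⟩ + (0.2421 - 0.2915i)|11⟩

H on qubit 1 mixes each pair of kets that differ only in qubit 1: amplitudes (a, b) of (|…0…⟩, |…1…⟩) become ((a + b)/√2, (a − b)/√2). Kets absent from the input have amplitude 0.
(|00⟩, |01⟩): (a, b) = (0, 0.8443) → (0.597, -0.597)
(|10⟩, |11⟩): (a, b) = (0, (-0.3424 + 0.4122i)) → ((-0.2421 + 0.2915i), (0.2421 - 0.2915i))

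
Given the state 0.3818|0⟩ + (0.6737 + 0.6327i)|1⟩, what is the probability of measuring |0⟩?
0.1458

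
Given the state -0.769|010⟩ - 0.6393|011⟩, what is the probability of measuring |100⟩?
0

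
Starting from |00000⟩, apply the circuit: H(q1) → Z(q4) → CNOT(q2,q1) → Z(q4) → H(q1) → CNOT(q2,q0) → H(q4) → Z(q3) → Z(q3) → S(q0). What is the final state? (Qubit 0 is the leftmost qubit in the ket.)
1/√2|00000⟩ + 1/√2|00001⟩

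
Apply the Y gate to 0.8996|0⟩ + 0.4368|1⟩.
-0.4368i|0⟩ + 0.8996i|1⟩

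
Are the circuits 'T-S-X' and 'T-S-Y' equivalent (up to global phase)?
No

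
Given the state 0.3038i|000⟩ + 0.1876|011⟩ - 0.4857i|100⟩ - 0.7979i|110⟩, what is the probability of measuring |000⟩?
0.09229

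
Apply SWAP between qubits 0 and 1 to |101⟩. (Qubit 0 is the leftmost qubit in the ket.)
|011⟩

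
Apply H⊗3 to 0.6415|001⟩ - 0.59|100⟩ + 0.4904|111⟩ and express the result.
0.1916|000⟩ - 0.6088|001⟩ - 0.1552|010⟩ - 0.262|011⟩ + 0.262|100⟩ + 0.1552|101⟩ + 0.6088|110⟩ - 0.1916|111⟩

H⊗3 gives amp(|y⟩) = (1/2√2) Σ_x (−1)^(x·y) amp(|x⟩), where x·y is the number of positions in which both x and y have a 1.
|000⟩: (0.6415 - 0.59 + 0.4904)/(2√2) = 0.1916
|001⟩: (-0.6415 - 0.59 - 0.4904)/(2√2) = -0.6088
|010⟩: (0.6415 - 0.59 - 0.4904)/(2√2) = -0.1552
|011⟩: (-0.6415 - 0.59 + 0.4904)/(2√2) = -0.262
|100⟩: (0.6415 + 0.59 - 0.4904)/(2√2) = 0.262
|101⟩: (-0.6415 + 0.59 + 0.4904)/(2√2) = 0.1552
|110⟩: (0.6415 + 0.59 + 0.4904)/(2√2) = 0.6088
|111⟩: (-0.6415 + 0.59 - 0.4904)/(2√2) = -0.1916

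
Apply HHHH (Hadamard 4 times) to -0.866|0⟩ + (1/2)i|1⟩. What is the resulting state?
-0.866|0⟩ + (1/2)i|1⟩

H² = I, so an even number of Hadamards cancels: H^4 = I and the state is unchanged.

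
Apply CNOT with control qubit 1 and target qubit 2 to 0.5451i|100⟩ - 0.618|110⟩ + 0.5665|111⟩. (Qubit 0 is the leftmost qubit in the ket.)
0.5451i|100⟩ + 0.5665|110⟩ - 0.618|111⟩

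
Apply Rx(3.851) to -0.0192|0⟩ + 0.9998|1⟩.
(0.006668 - 0.9376i)|0⟩ + (-0.3472 + 0.018i)|1⟩

Rx(3.851) = [[cos(θ/2), −i·sin(θ/2)], [−i·sin(θ/2), cos(θ/2)]]; θ = 3.851, cos(θ/2) ≈ -0.347313, sin(θ/2) ≈ 0.937749.
With a = amp(|0⟩) = -0.0192 and b = amp(|1⟩) = 0.9998:
new amp(|0⟩) = (-0.347313)·a + (-0.937749i)·b = (0.006668 - 0.9376i)
new amp(|1⟩) = (-0.937749i)·a + (-0.347313)·b = (-0.3472 + 0.018i)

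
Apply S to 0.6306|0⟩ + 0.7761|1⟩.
0.6306|0⟩ + 0.7761i|1⟩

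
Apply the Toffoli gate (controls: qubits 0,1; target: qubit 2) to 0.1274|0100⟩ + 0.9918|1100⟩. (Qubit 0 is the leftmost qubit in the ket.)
0.1274|0100⟩ + 0.9918|1110⟩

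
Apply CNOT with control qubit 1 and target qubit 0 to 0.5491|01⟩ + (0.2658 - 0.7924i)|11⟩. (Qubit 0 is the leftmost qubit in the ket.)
(0.2658 - 0.7924i)|01⟩ + 0.5491|11⟩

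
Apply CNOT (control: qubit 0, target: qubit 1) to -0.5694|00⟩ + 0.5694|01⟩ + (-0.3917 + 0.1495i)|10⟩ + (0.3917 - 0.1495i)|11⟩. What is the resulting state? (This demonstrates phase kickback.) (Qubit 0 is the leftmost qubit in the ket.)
-0.5694|00⟩ + 0.5694|01⟩ + (0.3917 - 0.1495i)|10⟩ + (-0.3917 + 0.1495i)|11⟩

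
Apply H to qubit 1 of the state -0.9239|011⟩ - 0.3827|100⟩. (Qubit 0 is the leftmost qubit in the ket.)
-0.6533|001⟩ + 0.6533|011⟩ - 0.2706|100⟩ - 0.2706|110⟩

H on qubit 1 mixes each pair of kets that differ only in qubit 1: amplitudes (a, b) of (|…0…⟩, |…1…⟩) become ((a + b)/√2, (a − b)/√2). Kets absent from the input have amplitude 0.
(|001⟩, |011⟩): (a, b) = (0, -0.9239) → (-0.6533, 0.6533)
(|100⟩, |110⟩): (a, b) = (-0.3827, 0) → (-0.2706, -0.2706)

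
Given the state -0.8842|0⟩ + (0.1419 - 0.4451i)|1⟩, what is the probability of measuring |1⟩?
0.2182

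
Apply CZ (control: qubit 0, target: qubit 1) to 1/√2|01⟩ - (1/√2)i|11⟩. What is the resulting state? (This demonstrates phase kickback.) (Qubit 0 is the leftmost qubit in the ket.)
1/√2|01⟩ + (1/√2)i|11⟩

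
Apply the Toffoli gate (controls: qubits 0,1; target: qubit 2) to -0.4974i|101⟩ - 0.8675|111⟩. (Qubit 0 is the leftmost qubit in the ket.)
-0.4974i|101⟩ - 0.8675|110⟩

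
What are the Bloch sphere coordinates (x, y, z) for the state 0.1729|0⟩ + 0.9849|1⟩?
(0.3406, 0, -0.9401)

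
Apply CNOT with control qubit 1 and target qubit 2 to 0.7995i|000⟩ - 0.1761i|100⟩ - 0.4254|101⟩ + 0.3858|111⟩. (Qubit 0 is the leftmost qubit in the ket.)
0.7995i|000⟩ - 0.1761i|100⟩ - 0.4254|101⟩ + 0.3858|110⟩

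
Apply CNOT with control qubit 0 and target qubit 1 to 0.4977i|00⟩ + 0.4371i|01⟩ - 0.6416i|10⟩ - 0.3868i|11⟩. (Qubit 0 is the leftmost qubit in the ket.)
0.4977i|00⟩ + 0.4371i|01⟩ - 0.3868i|10⟩ - 0.6416i|11⟩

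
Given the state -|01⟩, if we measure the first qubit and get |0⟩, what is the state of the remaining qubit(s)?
-|1⟩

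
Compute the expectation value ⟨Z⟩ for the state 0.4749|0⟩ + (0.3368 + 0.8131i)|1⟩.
-0.549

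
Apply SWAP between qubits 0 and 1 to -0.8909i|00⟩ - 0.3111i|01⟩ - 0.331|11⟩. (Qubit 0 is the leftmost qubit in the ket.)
-0.8909i|00⟩ - 0.3111i|10⟩ - 0.331|11⟩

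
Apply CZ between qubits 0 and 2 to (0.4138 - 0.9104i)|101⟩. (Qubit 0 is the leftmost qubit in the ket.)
(-0.4138 + 0.9104i)|101⟩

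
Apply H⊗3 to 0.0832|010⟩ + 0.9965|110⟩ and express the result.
0.3817|000⟩ + 0.3817|001⟩ - 0.3817|010⟩ - 0.3817|011⟩ - 0.3229|100⟩ - 0.3229|101⟩ + 0.3229|110⟩ + 0.3229|111⟩

H⊗3 gives amp(|y⟩) = (1/2√2) Σ_x (−1)^(x·y) amp(|x⟩), where x·y is the number of positions in which both x and y have a 1.
|000⟩: (0.0832 + 0.9965)/(2√2) = 0.3817
|001⟩: (0.0832 + 0.9965)/(2√2) = 0.3817
|010⟩: (-0.0832 - 0.9965)/(2√2) = -0.3817
|011⟩: (-0.0832 - 0.9965)/(2√2) = -0.3817
|100⟩: (0.0832 - 0.9965)/(2√2) = -0.3229
|101⟩: (0.0832 - 0.9965)/(2√2) = -0.3229
|110⟩: (-0.0832 + 0.9965)/(2√2) = 0.3229
|111⟩: (-0.0832 + 0.9965)/(2√2) = 0.3229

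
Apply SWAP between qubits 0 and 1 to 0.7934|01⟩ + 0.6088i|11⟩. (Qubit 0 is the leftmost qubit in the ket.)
0.7934|10⟩ + 0.6088i|11⟩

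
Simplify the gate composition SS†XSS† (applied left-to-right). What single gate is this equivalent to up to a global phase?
X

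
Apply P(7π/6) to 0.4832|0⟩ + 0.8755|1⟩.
0.4832|0⟩ + (-0.7582 - 0.4378i)|1⟩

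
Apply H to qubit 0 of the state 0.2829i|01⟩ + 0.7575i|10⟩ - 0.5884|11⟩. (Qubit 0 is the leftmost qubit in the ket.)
0.5356i|00⟩ + (-0.4161 + 0.2i)|01⟩ - 0.5356i|10⟩ + (0.4161 + 0.2i)|11⟩

H on qubit 0 mixes each pair of kets that differ only in qubit 0: amplitudes (a, b) of (|…0…⟩, |…1…⟩) become ((a + b)/√2, (a − b)/√2). Kets absent from the input have amplitude 0.
(|00⟩, |10⟩): (a, b) = (0, 0.7575i) → (0.5356i, -0.5356i)
(|01⟩, |11⟩): (a, b) = (0.2829i, -0.5884) → ((-0.4161 + 0.2i), (0.4161 + 0.2i))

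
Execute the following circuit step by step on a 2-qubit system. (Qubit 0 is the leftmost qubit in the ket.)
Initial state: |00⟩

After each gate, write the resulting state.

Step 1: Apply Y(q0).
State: i|10⟩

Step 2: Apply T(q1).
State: i|10⟩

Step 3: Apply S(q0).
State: -|10⟩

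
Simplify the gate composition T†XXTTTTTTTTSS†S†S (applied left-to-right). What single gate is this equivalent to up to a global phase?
T†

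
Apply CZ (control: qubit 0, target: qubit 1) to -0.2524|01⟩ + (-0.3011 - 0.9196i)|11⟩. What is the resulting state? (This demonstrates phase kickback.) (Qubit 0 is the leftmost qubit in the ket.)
-0.2524|01⟩ + (0.3011 + 0.9196i)|11⟩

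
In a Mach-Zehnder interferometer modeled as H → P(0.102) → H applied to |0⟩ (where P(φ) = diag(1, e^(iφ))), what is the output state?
(0.9974 + 0.05091i)|0⟩ + (0.002599 - 0.05091i)|1⟩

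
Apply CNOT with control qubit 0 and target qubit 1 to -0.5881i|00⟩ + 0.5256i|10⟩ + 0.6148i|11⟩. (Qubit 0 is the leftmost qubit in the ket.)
-0.5881i|00⟩ + 0.6148i|10⟩ + 0.5256i|11⟩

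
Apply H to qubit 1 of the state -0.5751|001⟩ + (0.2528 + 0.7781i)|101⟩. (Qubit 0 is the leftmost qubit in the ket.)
-0.4067|001⟩ - 0.4067|011⟩ + (0.1788 + 0.5502i)|101⟩ + (0.1788 + 0.5502i)|111⟩

H on qubit 1 mixes each pair of kets that differ only in qubit 1: amplitudes (a, b) of (|…0…⟩, |…1…⟩) become ((a + b)/√2, (a − b)/√2). Kets absent from the input have amplitude 0.
(|001⟩, |011⟩): (a, b) = (-0.5751, 0) → (-0.4067, -0.4067)
(|101⟩, |111⟩): (a, b) = ((0.2528 + 0.7781i), 0) → ((0.1788 + 0.5502i), (0.1788 + 0.5502i))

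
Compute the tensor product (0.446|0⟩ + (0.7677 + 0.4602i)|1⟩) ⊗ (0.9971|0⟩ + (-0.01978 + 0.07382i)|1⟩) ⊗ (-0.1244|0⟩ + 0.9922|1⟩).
-0.05532|000⟩ + 0.4412|001⟩ + (0.001097 - 0.004096i)|010⟩ + (-0.008753 + 0.03267i)|011⟩ + (-0.09522 - 0.05708i)|100⟩ + (0.7595 + 0.4553i)|101⟩ + (0.006115 - 0.005918i)|110⟩ + (-0.04877 + 0.0472i)|111⟩

amp(|b₁b₂…⟩) = product of the factor amplitudes for bits b₁, b₂, …; only kets whose every factor amplitude is nonzero survive.
|000⟩: (0.446)(0.9971)(-0.1244) = -0.05532
|001⟩: (0.446)(0.9971)(0.9922) = 0.4412
|010⟩: (0.446)(-0.01978 + 0.07382i)(-0.1244) = (0.001097 - 0.004096i)
|011⟩: (0.446)(-0.01978 + 0.07382i)(0.9922) = (-0.008753 + 0.03267i)
|100⟩: (0.7677 + 0.4602i)(0.9971)(-0.1244) = (-0.09522 - 0.05708i)
|101⟩: (0.7677 + 0.4602i)(0.9971)(0.9922) = (0.7595 + 0.4553i)
|110⟩: (0.7677 + 0.4602i)(-0.01978 + 0.07382i)(-0.1244) = (0.006115 - 0.005918i)
|111⟩: (0.7677 + 0.4602i)(-0.01978 + 0.07382i)(0.9922) = (-0.04877 + 0.0472i)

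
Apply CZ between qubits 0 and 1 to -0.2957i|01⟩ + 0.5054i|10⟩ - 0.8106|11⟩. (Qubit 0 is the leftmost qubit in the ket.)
-0.2957i|01⟩ + 0.5054i|10⟩ + 0.8106|11⟩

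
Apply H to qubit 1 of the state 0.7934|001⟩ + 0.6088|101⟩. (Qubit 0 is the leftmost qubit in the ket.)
0.561|001⟩ + 0.561|011⟩ + 0.4305|101⟩ + 0.4305|111⟩

H on qubit 1 mixes each pair of kets that differ only in qubit 1: amplitudes (a, b) of (|…0…⟩, |…1…⟩) become ((a + b)/√2, (a − b)/√2). Kets absent from the input have amplitude 0.
(|001⟩, |011⟩): (a, b) = (0.7934, 0) → (0.561, 0.561)
(|101⟩, |111⟩): (a, b) = (0.6088, 0) → (0.4305, 0.4305)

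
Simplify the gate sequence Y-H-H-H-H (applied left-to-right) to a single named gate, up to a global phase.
Y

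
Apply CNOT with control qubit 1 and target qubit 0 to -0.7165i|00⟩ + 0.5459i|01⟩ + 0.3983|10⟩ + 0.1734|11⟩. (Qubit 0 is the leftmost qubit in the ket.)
-0.7165i|00⟩ + 0.1734|01⟩ + 0.3983|10⟩ + 0.5459i|11⟩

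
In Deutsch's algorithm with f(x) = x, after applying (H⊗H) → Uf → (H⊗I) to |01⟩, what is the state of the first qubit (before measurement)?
|1⟩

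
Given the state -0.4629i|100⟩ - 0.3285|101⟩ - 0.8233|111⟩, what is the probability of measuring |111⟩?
0.6778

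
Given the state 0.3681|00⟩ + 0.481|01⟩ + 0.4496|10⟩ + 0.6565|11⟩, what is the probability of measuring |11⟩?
0.431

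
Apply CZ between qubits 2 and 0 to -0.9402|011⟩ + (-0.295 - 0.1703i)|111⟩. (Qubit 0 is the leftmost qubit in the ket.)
-0.9402|011⟩ + (0.295 + 0.1703i)|111⟩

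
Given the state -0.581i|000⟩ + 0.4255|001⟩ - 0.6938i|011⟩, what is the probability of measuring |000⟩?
0.3376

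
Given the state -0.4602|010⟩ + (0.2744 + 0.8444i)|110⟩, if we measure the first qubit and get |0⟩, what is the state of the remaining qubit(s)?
-|10⟩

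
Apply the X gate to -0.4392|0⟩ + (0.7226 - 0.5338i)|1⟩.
(0.7226 - 0.5338i)|0⟩ - 0.4392|1⟩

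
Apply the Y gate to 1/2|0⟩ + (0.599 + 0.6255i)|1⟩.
(0.6255 - 0.599i)|0⟩ + (1/2)i|1⟩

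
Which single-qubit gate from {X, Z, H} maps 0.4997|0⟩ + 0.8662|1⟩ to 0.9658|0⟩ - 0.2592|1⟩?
H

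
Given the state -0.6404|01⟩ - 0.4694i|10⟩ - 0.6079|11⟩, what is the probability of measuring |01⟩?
0.4101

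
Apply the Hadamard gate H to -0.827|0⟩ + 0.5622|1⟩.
-0.1872|0⟩ - 0.9823|1⟩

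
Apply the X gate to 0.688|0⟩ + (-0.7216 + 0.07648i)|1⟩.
(-0.7216 + 0.07648i)|0⟩ + 0.688|1⟩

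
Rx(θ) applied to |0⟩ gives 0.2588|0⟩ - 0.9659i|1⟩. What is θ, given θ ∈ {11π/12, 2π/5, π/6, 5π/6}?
5π/6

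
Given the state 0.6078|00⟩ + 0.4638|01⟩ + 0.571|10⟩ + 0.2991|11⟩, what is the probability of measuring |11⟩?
0.08946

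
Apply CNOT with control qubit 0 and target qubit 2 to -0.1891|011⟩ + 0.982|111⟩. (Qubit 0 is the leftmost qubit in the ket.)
-0.1891|011⟩ + 0.982|110⟩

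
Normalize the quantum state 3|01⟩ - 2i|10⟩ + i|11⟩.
0.8018|01⟩ - 0.5345i|10⟩ + 0.2673i|11⟩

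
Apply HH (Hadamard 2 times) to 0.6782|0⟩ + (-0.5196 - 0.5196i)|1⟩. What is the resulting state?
0.6782|0⟩ + (-0.5196 - 0.5196i)|1⟩

H² = I, so an even number of Hadamards cancels: H^2 = I and the state is unchanged.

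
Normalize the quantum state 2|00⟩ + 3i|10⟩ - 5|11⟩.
0.3244|00⟩ + 0.4867i|10⟩ - 0.8111|11⟩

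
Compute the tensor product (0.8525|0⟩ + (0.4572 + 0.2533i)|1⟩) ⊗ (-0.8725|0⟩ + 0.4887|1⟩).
-0.7438|00⟩ + 0.4166|01⟩ + (-0.3989 - 0.221i)|10⟩ + (0.2234 + 0.1238i)|11⟩

amp(|b₁b₂…⟩) = product of the factor amplitudes for bits b₁, b₂, …; only kets whose every factor amplitude is nonzero survive.
|00⟩: (0.8525)(-0.8725) = -0.7438
|01⟩: (0.8525)(0.4887) = 0.4166
|10⟩: (0.4572 + 0.2533i)(-0.8725) = (-0.3989 - 0.221i)
|11⟩: (0.4572 + 0.2533i)(0.4887) = (0.2234 + 0.1238i)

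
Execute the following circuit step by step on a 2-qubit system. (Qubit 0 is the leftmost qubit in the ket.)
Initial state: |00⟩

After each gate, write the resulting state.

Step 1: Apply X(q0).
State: |10⟩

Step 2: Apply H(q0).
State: 1/√2|00⟩ - 1/√2|10⟩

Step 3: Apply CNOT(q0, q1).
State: 1/√2|00⟩ - 1/√2|11⟩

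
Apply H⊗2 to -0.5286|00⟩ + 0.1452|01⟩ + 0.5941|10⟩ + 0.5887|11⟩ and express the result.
0.3997|00⟩ - 0.3342|01⟩ - 0.7831|10⟩ - 0.3396|11⟩

H⊗2 gives amp(|y⟩) = (1/2) Σ_x (−1)^(x·y) amp(|x⟩), where x·y is the number of positions in which both x and y have a 1.
|00⟩: (-0.5286 + 0.1452 + 0.5941 + 0.5887)/2 = 0.3997
|01⟩: (-0.5286 - 0.1452 + 0.5941 - 0.5887)/2 = -0.3342
|10⟩: (-0.5286 + 0.1452 - 0.5941 - 0.5887)/2 = -0.7831
|11⟩: (-0.5286 - 0.1452 - 0.5941 + 0.5887)/2 = -0.3396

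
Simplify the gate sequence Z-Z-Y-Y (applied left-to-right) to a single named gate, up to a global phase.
I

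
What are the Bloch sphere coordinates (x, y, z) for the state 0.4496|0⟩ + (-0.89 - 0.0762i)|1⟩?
(-0.8003, -0.06852, -0.5958)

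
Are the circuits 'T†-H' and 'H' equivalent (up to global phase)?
No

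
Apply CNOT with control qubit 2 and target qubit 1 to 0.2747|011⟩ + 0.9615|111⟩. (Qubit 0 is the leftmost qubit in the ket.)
0.2747|001⟩ + 0.9615|101⟩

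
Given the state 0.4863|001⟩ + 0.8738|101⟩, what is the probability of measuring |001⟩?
0.2365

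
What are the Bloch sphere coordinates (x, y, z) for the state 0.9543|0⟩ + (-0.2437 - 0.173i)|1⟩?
(-0.4651, -0.3302, 0.8214)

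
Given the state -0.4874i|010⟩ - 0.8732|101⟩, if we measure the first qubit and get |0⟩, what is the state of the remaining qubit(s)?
-i|10⟩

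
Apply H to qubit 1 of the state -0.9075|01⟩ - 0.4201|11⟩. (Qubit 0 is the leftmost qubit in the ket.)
-0.6417|00⟩ + 0.6417|01⟩ - 0.2971|10⟩ + 0.2971|11⟩

H on qubit 1 mixes each pair of kets that differ only in qubit 1: amplitudes (a, b) of (|…0…⟩, |…1…⟩) become ((a + b)/√2, (a − b)/√2). Kets absent from the input have amplitude 0.
(|00⟩, |01⟩): (a, b) = (0, -0.9075) → (-0.6417, 0.6417)
(|10⟩, |11⟩): (a, b) = (0, -0.4201) → (-0.2971, 0.2971)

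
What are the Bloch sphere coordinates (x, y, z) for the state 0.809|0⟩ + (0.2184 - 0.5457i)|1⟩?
(0.3534, -0.8829, 0.309)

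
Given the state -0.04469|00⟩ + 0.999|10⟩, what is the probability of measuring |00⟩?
0.001997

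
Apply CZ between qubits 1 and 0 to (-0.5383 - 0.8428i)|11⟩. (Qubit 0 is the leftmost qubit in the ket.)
(0.5383 + 0.8428i)|11⟩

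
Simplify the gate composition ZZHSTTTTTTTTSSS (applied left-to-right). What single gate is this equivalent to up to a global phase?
H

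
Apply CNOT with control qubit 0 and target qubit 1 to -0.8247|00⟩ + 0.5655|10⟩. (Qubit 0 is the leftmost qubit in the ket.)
-0.8247|00⟩ + 0.5655|11⟩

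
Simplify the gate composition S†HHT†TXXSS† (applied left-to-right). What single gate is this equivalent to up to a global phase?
S†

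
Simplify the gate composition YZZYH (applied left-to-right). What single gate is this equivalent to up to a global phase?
H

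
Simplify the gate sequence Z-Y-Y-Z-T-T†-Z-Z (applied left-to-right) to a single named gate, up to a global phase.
I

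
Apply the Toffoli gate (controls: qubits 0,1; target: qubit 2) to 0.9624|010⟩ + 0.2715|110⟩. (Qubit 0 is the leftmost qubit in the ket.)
0.9624|010⟩ + 0.2715|111⟩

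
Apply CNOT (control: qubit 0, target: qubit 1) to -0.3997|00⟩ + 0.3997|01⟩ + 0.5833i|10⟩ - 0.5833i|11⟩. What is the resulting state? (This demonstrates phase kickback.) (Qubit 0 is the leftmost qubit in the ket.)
-0.3997|00⟩ + 0.3997|01⟩ - 0.5833i|10⟩ + 0.5833i|11⟩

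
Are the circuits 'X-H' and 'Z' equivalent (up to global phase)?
No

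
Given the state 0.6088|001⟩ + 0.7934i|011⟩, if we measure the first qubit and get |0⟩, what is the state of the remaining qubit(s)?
0.6088|01⟩ + 0.7934i|11⟩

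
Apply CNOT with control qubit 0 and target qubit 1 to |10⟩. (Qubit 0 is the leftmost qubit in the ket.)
|11⟩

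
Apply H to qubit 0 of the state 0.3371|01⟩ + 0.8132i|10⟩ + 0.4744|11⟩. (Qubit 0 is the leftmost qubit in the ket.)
0.575i|00⟩ + 0.5738|01⟩ - 0.575i|10⟩ - 0.09709|11⟩

H on qubit 0 mixes each pair of kets that differ only in qubit 0: amplitudes (a, b) of (|…0…⟩, |…1…⟩) become ((a + b)/√2, (a − b)/√2). Kets absent from the input have amplitude 0.
(|00⟩, |10⟩): (a, b) = (0, 0.8132i) → (0.575i, -0.575i)
(|01⟩, |11⟩): (a, b) = (0.3371, 0.4744) → (0.5738, -0.09709)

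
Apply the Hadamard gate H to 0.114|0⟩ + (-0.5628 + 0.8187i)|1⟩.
(-0.3173 + 0.5789i)|0⟩ + (0.4786 - 0.5789i)|1⟩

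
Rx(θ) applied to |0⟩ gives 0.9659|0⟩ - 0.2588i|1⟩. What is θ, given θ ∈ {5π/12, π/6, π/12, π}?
π/6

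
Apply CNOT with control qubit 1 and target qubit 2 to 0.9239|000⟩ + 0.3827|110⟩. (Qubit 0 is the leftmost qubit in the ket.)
0.9239|000⟩ + 0.3827|111⟩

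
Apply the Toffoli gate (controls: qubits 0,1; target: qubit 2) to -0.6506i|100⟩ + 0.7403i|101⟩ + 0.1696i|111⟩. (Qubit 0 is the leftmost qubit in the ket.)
-0.6506i|100⟩ + 0.7403i|101⟩ + 0.1696i|110⟩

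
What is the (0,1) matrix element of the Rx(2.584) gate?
-0.9614i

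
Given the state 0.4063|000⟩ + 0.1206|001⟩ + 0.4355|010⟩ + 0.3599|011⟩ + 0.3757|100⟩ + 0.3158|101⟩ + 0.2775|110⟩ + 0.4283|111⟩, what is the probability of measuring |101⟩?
0.09973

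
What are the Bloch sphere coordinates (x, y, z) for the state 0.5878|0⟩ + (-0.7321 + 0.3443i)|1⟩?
(-0.8607, 0.4048, -0.309)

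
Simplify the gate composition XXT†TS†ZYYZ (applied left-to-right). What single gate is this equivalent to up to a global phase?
S†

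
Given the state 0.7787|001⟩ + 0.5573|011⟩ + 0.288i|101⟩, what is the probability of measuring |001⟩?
0.6064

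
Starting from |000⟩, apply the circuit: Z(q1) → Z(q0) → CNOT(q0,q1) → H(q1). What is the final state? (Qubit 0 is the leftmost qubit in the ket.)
1/√2|000⟩ + 1/√2|010⟩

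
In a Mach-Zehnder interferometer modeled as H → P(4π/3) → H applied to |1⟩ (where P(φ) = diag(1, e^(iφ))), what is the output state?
(0.75 + 0.433i)|0⟩ + (0.25 - 0.433i)|1⟩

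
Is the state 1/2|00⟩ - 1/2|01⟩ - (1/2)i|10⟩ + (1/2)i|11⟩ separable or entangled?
Separable

Writing the state as a|00⟩ + b|01⟩ + c|10⟩ + d|11⟩, it is a product state iff ad − bc = 0.
Here (a, b, c, d) = (1/2, -1/2, -(1/2)i, (1/2)i): ad − bc = (1/2)((1/2)i) − (-1/2)(-(1/2)i) = 0, so the state is separable.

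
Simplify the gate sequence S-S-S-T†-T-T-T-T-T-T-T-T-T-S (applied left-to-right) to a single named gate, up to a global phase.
I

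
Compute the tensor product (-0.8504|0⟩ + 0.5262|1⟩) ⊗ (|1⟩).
-0.8504|01⟩ + 0.5262|11⟩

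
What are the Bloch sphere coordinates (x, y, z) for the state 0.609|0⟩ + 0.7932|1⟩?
(0.9661, 0, -0.2583)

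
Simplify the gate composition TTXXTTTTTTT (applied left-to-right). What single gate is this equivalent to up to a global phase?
T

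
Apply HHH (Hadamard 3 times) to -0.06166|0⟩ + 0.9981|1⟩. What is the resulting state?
0.6622|0⟩ - 0.7494|1⟩

H² = I, so H^3 = H: a single Hadamard. With (a, b) = (-0.06166, 0.9981), H gives ((a + b)/√2, (a − b)/√2) = (0.6622, -0.7494).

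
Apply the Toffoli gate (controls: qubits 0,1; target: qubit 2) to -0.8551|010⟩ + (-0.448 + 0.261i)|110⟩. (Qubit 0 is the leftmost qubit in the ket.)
-0.8551|010⟩ + (-0.448 + 0.261i)|111⟩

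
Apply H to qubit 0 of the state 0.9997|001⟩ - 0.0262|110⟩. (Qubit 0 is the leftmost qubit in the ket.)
0.7069|001⟩ - 0.01853|010⟩ + 0.7069|101⟩ + 0.01853|110⟩

H on qubit 0 mixes each pair of kets that differ only in qubit 0: amplitudes (a, b) of (|…0…⟩, |…1…⟩) become ((a + b)/√2, (a − b)/√2). Kets absent from the input have amplitude 0.
(|001⟩, |101⟩): (a, b) = (0.9997, 0) → (0.7069, 0.7069)
(|010⟩, |110⟩): (a, b) = (0, -0.0262) → (-0.01853, 0.01853)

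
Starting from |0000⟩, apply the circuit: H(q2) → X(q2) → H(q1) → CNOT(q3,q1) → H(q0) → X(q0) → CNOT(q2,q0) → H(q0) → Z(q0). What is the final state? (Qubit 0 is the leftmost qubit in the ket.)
1/2|0000⟩ + 1/2|0010⟩ + 1/2|0100⟩ + 1/2|0110⟩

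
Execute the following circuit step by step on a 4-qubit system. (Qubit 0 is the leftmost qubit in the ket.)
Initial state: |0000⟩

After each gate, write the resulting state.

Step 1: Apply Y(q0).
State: i|1000⟩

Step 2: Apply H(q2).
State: (1/√2)i|1000⟩ + (1/√2)i|1010⟩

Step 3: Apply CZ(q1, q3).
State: (1/√2)i|1000⟩ + (1/√2)i|1010⟩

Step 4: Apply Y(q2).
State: 1/√2|1000⟩ - 1/√2|1010⟩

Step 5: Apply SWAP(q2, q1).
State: 1/√2|1000⟩ - 1/√2|1100⟩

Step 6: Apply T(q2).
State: 1/√2|1000⟩ - 1/√2|1100⟩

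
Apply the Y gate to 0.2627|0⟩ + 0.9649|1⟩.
-0.9649i|0⟩ + 0.2627i|1⟩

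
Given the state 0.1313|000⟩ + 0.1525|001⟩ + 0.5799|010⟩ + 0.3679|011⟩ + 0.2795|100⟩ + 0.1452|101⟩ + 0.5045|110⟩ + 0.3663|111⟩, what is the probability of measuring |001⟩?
0.02326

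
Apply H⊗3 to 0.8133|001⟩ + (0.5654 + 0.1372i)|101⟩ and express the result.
(0.4874 + 0.04851i)|000⟩ + (-0.4874 - 0.04851i)|001⟩ + (0.4874 + 0.04851i)|010⟩ + (-0.4874 - 0.04851i)|011⟩ + (0.08765 - 0.04851i)|100⟩ + (-0.08765 + 0.04851i)|101⟩ + (0.08765 - 0.04851i)|110⟩ + (-0.08765 + 0.04851i)|111⟩

H⊗3 gives amp(|y⟩) = (1/2√2) Σ_x (−1)^(x·y) amp(|x⟩), where x·y is the number of positions in which both x and y have a 1.
|000⟩: (0.8133 + (0.5654 + 0.1372i))/(2√2) = (0.4874 + 0.04851i)
|001⟩: (-0.8133 - (0.5654 + 0.1372i))/(2√2) = (-0.4874 - 0.04851i)
|010⟩: (0.8133 + (0.5654 + 0.1372i))/(2√2) = (0.4874 + 0.04851i)
|011⟩: (-0.8133 - (0.5654 + 0.1372i))/(2√2) = (-0.4874 - 0.04851i)
|100⟩: (0.8133 - (0.5654 + 0.1372i))/(2√2) = (0.08765 - 0.04851i)
|101⟩: (-0.8133 + (0.5654 + 0.1372i))/(2√2) = (-0.08765 + 0.04851i)
|110⟩: (0.8133 - (0.5654 + 0.1372i))/(2√2) = (0.08765 - 0.04851i)
|111⟩: (-0.8133 + (0.5654 + 0.1372i))/(2√2) = (-0.08765 + 0.04851i)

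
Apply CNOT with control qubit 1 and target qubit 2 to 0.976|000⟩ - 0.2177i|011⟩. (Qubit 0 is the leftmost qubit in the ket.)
0.976|000⟩ - 0.2177i|010⟩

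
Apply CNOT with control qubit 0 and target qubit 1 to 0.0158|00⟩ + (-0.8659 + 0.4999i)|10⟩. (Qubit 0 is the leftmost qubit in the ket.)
0.0158|00⟩ + (-0.8659 + 0.4999i)|11⟩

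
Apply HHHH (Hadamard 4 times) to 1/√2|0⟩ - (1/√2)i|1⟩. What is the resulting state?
1/√2|0⟩ - (1/√2)i|1⟩

H² = I, so an even number of Hadamards cancels: H^4 = I and the state is unchanged.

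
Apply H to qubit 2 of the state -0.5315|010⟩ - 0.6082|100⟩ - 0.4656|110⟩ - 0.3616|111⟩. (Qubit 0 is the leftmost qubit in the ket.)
-0.3758|010⟩ - 0.3758|011⟩ - 0.4301|100⟩ - 0.4301|101⟩ - 0.5849|110⟩ - 0.07354|111⟩

H on qubit 2 mixes each pair of kets that differ only in qubit 2: amplitudes (a, b) of (|…0…⟩, |…1…⟩) become ((a + b)/√2, (a − b)/√2). Kets absent from the input have amplitude 0.
(|010⟩, |011⟩): (a, b) = (-0.5315, 0) → (-0.3758, -0.3758)
(|100⟩, |101⟩): (a, b) = (-0.6082, 0) → (-0.4301, -0.4301)
(|110⟩, |111⟩): (a, b) = (-0.4656, -0.3616) → (-0.5849, -0.07354)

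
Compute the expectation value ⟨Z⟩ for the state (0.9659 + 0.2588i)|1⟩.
-0.9999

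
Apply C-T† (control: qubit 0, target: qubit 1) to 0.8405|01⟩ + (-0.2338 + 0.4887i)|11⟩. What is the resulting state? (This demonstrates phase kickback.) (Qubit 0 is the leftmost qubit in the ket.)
0.8405|01⟩ + (0.1802 + 0.5109i)|11⟩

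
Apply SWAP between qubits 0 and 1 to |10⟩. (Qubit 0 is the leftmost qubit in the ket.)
|01⟩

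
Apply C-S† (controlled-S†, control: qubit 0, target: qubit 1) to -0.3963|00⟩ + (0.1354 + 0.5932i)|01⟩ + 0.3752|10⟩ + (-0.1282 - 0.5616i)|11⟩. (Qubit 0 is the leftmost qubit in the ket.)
-0.3963|00⟩ + (0.1354 + 0.5932i)|01⟩ + 0.3752|10⟩ + (-0.5616 + 0.1282i)|11⟩

C-S† leaves the control-|0⟩ kets |00⟩, |01⟩ unchanged and applies S† to qubit 1 on the control-|1⟩ pair (|10⟩, |11⟩).
S† = [[1, 0], [0, -i]].
With a = amp(|10⟩) = 0.3752 and b = amp(|11⟩) = (-0.1282 - 0.5616i):
new amp(|10⟩) = (1)·a = 0.3752
new amp(|11⟩) = (-i)·b = (-0.5616 + 0.1282i)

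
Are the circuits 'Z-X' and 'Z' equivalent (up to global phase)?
No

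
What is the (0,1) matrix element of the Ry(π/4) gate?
-0.3827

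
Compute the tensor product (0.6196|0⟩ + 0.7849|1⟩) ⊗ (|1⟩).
0.6196|01⟩ + 0.7849|11⟩

amp(|b₁b₂…⟩) = product of the factor amplitudes for bits b₁, b₂, …; only kets whose every factor amplitude is nonzero survive.
|01⟩: (0.6196)(1) = 0.6196
|11⟩: (0.7849)(1) = 0.7849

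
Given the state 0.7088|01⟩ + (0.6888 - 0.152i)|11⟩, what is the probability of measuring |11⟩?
0.4975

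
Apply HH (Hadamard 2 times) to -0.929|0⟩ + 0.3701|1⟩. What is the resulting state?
-0.929|0⟩ + 0.3701|1⟩

H² = I, so an even number of Hadamards cancels: H^2 = I and the state is unchanged.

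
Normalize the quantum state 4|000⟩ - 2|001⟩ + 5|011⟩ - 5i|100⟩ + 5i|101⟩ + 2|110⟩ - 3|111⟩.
0.3849|000⟩ - 0.1925|001⟩ + 0.4811|011⟩ - 0.4811i|100⟩ + 0.4811i|101⟩ + 0.1925|110⟩ - 0.2887|111⟩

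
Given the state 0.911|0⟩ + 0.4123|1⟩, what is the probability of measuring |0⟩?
0.8299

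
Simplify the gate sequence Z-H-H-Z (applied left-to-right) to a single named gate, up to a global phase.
I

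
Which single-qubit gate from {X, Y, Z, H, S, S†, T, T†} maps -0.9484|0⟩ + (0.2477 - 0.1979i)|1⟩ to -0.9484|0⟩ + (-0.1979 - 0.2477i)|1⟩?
S†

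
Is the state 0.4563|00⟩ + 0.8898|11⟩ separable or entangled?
Entangled

Writing the state as a|00⟩ + b|01⟩ + c|10⟩ + d|11⟩, it is a product state iff ad − bc = 0.
Here (a, b, c, d) = (0.4563, 0, 0, 0.8898): ad − bc = (0.4563)(0.8898) − (0)(0) = 0.406 ≠ 0, so the state is entangled.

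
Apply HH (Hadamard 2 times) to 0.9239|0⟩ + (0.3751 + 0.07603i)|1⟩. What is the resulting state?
0.9239|0⟩ + (0.3751 + 0.07603i)|1⟩

H² = I, so an even number of Hadamards cancels: H^2 = I and the state is unchanged.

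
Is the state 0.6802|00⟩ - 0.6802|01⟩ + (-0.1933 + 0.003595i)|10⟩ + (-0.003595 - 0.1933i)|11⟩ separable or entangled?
Entangled

Writing the state as a|00⟩ + b|01⟩ + c|10⟩ + d|11⟩, it is a product state iff ad − bc = 0.
Here (a, b, c, d) = (0.6802, -0.6802, (-0.1933 + 0.003595i), (-0.003595 - 0.1933i)): ad − bc = (0.6802)(-0.003595 - 0.1933i) − (-0.6802)(-0.1933 + 0.003595i) = (-0.1339 - 0.129i) ≠ 0, so the state is entangled.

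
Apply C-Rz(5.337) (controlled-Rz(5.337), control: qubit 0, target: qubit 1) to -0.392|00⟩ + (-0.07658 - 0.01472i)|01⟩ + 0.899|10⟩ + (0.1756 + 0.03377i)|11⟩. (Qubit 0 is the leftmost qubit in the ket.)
-0.392|00⟩ + (-0.07658 - 0.01472i)|01⟩ + (-0.8003 - 0.4096i)|10⟩ + (-0.1717 + 0.04995i)|11⟩

C-Rz(5.337) leaves the control-|0⟩ kets |00⟩, |01⟩ unchanged and applies Rz(5.337) to qubit 1 on the control-|1⟩ pair (|10⟩, |11⟩).
Rz(5.337) = [[e^(−iθ/2), 0], [0, e^(iθ/2)]] with e^(±iθ/2) = cos(θ/2) ± i·sin(θ/2); θ = 5.337, cos(θ/2) ≈ -0.890163, sin(θ/2) ≈ 0.455641.
With a = amp(|10⟩) = 0.899 and b = amp(|11⟩) = (0.1756 + 0.03377i):
new amp(|10⟩) = (-0.890163 - 0.455641i)·a = (-0.8003 - 0.4096i)
new amp(|11⟩) = (-0.890163 + 0.455641i)·b = (-0.1717 + 0.04995i)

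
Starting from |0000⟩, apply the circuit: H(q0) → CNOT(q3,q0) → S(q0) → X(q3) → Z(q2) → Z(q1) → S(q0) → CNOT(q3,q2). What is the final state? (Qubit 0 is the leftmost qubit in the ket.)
1/√2|0011⟩ - 1/√2|1011⟩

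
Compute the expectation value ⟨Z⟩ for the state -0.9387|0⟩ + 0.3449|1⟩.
0.7622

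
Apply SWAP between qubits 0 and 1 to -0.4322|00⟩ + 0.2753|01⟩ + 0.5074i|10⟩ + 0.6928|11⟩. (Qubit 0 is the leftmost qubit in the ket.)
-0.4322|00⟩ + 0.5074i|01⟩ + 0.2753|10⟩ + 0.6928|11⟩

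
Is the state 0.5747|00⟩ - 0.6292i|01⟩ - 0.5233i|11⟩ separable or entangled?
Entangled

Writing the state as a|00⟩ + b|01⟩ + c|10⟩ + d|11⟩, it is a product state iff ad − bc = 0.
Here (a, b, c, d) = (0.5747, -0.6292i, 0, -0.5233i): ad − bc = (0.5747)(-0.5233i) − (-0.6292i)(0) = -0.3007i ≠ 0, so the state is entangled.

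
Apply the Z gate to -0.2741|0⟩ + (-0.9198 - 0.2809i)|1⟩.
-0.2741|0⟩ + (0.9198 + 0.2809i)|1⟩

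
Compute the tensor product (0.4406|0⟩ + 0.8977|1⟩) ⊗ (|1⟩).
0.4406|01⟩ + 0.8977|11⟩

amp(|b₁b₂…⟩) = product of the factor amplitudes for bits b₁, b₂, …; only kets whose every factor amplitude is nonzero survive.
|01⟩: (0.4406)(1) = 0.4406
|11⟩: (0.8977)(1) = 0.8977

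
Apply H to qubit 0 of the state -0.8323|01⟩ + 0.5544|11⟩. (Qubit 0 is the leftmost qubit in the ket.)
-0.1965|01⟩ - 0.9805|11⟩

H on qubit 0 mixes each pair of kets that differ only in qubit 0: amplitudes (a, b) of (|…0…⟩, |…1…⟩) become ((a + b)/√2, (a − b)/√2). Kets absent from the input have amplitude 0.
(|01⟩, |11⟩): (a, b) = (-0.8323, 0.5544) → (-0.1965, -0.9805)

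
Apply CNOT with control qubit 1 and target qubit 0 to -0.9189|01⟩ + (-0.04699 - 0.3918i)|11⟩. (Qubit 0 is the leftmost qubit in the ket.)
(-0.04699 - 0.3918i)|01⟩ - 0.9189|11⟩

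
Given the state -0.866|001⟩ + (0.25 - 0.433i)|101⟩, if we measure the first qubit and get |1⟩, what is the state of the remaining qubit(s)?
(0.5 - 0.866i)|01⟩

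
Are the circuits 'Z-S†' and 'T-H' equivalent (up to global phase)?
No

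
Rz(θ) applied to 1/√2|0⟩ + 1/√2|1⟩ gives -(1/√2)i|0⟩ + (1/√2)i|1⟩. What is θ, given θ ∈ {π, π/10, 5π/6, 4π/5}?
π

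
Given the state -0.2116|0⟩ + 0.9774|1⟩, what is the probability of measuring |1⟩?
0.9553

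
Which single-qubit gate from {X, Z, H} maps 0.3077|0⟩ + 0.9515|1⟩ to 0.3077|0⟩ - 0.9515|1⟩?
Z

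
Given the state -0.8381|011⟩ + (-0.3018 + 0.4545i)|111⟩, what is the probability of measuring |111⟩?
0.2977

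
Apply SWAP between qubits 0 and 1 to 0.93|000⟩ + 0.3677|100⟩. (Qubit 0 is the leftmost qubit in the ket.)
0.93|000⟩ + 0.3677|010⟩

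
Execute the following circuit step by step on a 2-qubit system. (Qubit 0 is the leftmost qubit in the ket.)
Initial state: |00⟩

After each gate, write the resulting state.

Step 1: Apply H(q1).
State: 1/√2|00⟩ + 1/√2|01⟩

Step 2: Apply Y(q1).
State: -(1/√2)i|00⟩ + (1/√2)i|01⟩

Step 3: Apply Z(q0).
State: -(1/√2)i|00⟩ + (1/√2)i|01⟩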